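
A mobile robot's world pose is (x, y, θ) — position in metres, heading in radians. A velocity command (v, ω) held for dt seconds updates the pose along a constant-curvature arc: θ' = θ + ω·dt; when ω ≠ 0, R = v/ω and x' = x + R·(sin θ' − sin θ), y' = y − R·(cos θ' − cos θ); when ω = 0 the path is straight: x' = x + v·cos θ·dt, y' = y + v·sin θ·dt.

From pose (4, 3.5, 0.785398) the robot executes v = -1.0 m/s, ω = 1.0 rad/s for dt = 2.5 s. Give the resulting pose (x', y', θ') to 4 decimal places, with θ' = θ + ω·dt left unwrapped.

(4.8504, 1.8032, 3.2854)

θ' = 0.7854 + 1.0·2.5 = 3.2854
R = v/ω = -1.0/1.0 = -1.0000
x' = 4 + -1.0000·(sin 3.2854 − sin 0.7854) = 4.8504
y' = 3.5 − -1.0000·(cos 3.2854 − cos 0.7854) = 1.8032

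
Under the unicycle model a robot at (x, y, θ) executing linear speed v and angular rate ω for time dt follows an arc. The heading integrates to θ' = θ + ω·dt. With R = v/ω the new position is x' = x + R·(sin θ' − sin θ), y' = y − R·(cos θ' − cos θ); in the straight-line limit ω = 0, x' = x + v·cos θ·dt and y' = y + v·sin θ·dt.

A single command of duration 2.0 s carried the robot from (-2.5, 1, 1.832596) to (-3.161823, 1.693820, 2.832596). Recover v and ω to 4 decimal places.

Δθ = 2.832596 − 1.832596 = 1.000000
ω = Δθ/dt = 1.000000/2.0 = 0.5000
R = −Δy/(cos θ' − cos θ) = 1.0000
v = R·ω = 1.0000·0.5000 = 0.5000

v = 0.5000, ω = 0.5000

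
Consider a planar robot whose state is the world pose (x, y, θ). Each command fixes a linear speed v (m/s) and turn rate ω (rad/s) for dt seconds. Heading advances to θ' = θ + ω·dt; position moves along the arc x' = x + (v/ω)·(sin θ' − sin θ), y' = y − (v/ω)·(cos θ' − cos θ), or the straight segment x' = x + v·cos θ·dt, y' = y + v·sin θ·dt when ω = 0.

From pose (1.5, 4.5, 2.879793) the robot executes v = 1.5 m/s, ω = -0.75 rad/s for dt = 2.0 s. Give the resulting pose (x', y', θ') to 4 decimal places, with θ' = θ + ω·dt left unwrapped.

θ' = 2.8798 + -0.75·2.0 = 1.3798
R = v/ω = 1.5/-0.75 = -2.0000
x' = 1.5 + -2.0000·(sin 1.3798 − sin 2.8798) = 0.0540
y' = 4.5 − -2.0000·(cos 1.3798 − cos 2.8798) = 6.8115

(0.0540, 6.8115, 1.3798)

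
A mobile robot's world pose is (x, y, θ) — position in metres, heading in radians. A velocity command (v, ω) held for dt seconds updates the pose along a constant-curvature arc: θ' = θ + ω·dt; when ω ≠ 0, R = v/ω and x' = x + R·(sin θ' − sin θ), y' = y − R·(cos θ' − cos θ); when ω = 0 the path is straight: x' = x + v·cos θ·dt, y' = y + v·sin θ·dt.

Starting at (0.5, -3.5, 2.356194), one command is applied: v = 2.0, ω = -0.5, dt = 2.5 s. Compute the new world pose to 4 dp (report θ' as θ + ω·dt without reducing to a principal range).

(-0.2476, 1.1207, 1.1062)

θ' = 2.3562 + -0.5·2.5 = 1.1062
R = v/ω = 2.0/-0.5 = -4.0000
x' = 0.5 + -4.0000·(sin 1.1062 − sin 2.3562) = -0.2476
y' = -3.5 − -4.0000·(cos 1.1062 − cos 2.3562) = 1.1207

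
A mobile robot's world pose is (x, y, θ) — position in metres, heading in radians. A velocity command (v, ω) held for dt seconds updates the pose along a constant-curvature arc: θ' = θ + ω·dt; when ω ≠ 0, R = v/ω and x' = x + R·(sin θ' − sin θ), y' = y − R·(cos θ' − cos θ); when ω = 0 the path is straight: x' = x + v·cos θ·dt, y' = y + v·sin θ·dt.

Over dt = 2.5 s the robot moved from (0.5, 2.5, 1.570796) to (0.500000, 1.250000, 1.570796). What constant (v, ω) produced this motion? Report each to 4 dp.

Δθ = 1.570796 − 1.570796 = 0.000000
ω = Δθ/dt = 0.000000/2.5 = 0.0000
ω = 0 → v = (Δx·cos θ + Δy·sin θ)/dt = -0.5000

v = -0.5000, ω = 0.0000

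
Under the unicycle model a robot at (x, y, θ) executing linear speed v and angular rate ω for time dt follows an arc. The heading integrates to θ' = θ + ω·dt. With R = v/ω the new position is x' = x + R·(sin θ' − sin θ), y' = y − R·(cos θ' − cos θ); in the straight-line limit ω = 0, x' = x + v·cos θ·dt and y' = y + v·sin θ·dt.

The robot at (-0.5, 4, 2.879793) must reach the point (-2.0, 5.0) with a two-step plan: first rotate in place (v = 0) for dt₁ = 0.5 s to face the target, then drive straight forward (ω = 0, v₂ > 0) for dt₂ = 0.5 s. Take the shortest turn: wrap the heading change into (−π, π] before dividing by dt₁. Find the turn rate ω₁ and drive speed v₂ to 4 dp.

heading to target = atan2(5−4, -2−-0.5) = 2.5536
Δθ = wrap(2.5536 − 2.8798) = -0.3262; ω₁ = Δθ/dt₁ = -0.6524
distance = √((-2−-0.5)² + (5−4)²) = 1.8028; v₂ = distance/dt₂ = 3.6056

ω₁ = -0.6524, v₂ = 3.6056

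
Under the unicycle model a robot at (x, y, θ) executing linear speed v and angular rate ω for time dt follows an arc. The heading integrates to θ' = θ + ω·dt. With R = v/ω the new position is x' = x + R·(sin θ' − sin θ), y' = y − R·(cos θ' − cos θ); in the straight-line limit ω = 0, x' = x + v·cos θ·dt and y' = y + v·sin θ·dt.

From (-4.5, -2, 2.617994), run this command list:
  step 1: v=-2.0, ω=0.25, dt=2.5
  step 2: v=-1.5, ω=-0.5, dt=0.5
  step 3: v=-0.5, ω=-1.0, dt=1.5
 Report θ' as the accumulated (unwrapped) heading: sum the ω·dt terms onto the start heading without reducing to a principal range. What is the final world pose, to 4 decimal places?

(1.4821, -3.5817, 1.4930)

step 1: θ'=3.2430 (R=-8.0000) → pose (0.3098, -3.0307, 3.2430)
step 2: θ'=2.9930 (R=3.0000) → pose (1.0577, -3.0484, 2.9930)
step 3: θ'=1.4930 (R=0.5000) → pose (1.4821, -3.5817, 1.4930)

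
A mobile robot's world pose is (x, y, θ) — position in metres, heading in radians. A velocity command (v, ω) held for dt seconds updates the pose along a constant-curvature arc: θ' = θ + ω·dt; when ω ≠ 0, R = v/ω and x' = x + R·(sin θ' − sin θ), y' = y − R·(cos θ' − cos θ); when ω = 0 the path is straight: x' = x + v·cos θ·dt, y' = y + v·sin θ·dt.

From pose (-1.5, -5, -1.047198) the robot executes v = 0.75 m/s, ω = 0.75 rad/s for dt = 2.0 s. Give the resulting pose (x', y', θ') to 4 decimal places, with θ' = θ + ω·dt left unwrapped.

θ' = -1.0472 + 0.75·2.0 = 0.4528
R = v/ω = 0.75/0.75 = 1.0000
x' = -1.5 + 1.0000·(sin 0.4528 − sin -1.0472) = -0.1965
y' = -5 − 1.0000·(cos 0.4528 − cos -1.0472) = -5.3992

(-0.1965, -5.3992, 0.4528)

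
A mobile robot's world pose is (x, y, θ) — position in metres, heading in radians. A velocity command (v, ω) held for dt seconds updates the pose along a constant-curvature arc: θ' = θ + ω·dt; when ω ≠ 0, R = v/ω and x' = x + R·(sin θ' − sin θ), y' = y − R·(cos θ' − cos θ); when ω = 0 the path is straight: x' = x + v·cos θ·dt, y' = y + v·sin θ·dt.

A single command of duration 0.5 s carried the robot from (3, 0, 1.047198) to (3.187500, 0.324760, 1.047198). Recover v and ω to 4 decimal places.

v = 0.7500, ω = 0.0000

Δθ = 1.047198 − 1.047198 = 0.000000
ω = Δθ/dt = 0.000000/0.5 = 0.0000
ω = 0 → v = (Δx·cos θ + Δy·sin θ)/dt = 0.7500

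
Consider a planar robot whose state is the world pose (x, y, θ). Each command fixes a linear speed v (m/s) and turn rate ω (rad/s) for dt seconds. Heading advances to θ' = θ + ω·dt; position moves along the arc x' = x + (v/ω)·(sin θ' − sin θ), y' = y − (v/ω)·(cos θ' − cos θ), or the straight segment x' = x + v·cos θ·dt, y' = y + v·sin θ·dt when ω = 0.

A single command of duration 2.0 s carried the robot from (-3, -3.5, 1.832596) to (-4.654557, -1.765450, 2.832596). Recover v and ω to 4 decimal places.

v = 1.2500, ω = 0.5000

Δθ = 2.832596 − 1.832596 = 1.000000
ω = Δθ/dt = 1.000000/2.0 = 0.5000
R = −Δy/(cos θ' − cos θ) = 2.5000
v = R·ω = 2.5000·0.5000 = 1.2500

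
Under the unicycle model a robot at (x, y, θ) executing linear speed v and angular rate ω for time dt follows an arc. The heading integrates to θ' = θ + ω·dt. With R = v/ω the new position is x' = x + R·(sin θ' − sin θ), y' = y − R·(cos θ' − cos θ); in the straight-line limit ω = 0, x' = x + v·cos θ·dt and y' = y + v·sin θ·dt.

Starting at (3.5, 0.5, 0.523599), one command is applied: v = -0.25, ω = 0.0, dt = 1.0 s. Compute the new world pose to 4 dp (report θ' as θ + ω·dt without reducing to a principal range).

θ' = 0.5236 + 0.0·1.0 = 0.5236
ω = 0 → straight: x' = 3.5 + -0.25·cos(0.5236)·1.0 = 3.2835
y' = 0.5 + -0.25·sin(0.5236)·1.0 = 0.3750

(3.2835, 0.3750, 0.5236)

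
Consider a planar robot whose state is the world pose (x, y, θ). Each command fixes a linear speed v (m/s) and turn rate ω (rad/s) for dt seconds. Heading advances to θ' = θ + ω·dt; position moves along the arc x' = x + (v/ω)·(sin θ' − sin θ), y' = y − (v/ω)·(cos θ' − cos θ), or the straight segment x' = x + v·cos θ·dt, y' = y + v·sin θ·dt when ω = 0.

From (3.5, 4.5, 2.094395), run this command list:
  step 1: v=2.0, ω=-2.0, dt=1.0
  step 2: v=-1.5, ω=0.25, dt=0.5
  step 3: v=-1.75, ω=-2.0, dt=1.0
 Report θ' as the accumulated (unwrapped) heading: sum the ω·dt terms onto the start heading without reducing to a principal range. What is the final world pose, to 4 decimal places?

step 1: θ'=0.0944 (R=-1.0000) → pose (4.2718, 5.9955, 0.0944)
step 2: θ'=0.2194 (R=-6.0000) → pose (3.5315, 5.8784, 0.2194)
step 3: θ'=-1.7806 (R=0.8750) → pose (2.4852, 6.9147, -1.7806)

(2.4852, 6.9147, -1.7806)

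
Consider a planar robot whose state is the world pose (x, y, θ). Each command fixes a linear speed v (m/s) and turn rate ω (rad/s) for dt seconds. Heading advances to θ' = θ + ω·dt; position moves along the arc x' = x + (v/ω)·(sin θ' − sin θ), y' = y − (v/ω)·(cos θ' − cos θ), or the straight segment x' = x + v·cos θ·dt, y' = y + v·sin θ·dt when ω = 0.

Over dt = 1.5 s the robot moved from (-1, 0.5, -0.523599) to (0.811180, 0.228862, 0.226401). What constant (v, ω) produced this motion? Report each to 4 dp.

Δθ = 0.226401 − -0.523599 = 0.750000
ω = Δθ/dt = 0.750000/1.5 = 0.5000
R = Δx/(sin θ' − sin θ) = 2.5000
v = R·ω = 2.5000·0.5000 = 1.2500

v = 1.2500, ω = 0.5000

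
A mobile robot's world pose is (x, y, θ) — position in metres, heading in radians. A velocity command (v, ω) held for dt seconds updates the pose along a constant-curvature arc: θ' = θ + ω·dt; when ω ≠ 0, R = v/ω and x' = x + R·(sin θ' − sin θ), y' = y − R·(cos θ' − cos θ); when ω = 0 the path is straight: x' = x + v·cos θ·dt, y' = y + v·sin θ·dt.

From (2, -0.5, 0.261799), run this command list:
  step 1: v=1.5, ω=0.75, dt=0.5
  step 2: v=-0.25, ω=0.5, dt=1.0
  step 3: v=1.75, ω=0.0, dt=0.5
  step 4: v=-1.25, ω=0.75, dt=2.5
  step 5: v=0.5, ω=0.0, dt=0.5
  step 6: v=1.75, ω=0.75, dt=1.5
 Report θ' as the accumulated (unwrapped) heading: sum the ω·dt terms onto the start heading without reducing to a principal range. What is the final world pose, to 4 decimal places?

step 1: θ'=0.6368 (R=2.0000) → pose (2.6716, -0.1762, 0.6368)
step 2: θ'=1.1368 (R=-0.5000) → pose (2.5153, -0.3679, 1.1368)
step 3: θ'=1.1368 (straight) → pose (2.8832, 0.4260, 1.1368)
step 4: θ'=3.0118 (R=-1.6667) → pose (4.1797, -1.9275, 3.0118)
step 5: θ'=3.0118 (straight) → pose (3.9318, -1.8952, 3.0118)
step 6: θ'=4.1368 (R=2.3333) → pose (1.6724, -2.9388, 4.1368)

(1.6724, -2.9388, 4.1368)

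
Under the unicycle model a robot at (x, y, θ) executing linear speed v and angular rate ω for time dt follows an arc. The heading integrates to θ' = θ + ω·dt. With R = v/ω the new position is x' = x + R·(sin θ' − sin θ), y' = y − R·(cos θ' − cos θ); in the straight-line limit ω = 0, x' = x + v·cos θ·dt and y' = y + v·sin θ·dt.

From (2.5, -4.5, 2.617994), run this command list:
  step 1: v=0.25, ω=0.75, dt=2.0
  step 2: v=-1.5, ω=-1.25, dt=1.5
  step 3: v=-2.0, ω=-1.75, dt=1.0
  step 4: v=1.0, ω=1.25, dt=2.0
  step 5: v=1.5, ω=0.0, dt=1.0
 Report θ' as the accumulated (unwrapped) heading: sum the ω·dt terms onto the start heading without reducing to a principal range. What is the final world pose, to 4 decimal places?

(1.8933, -4.5272, 2.9930)

step 1: θ'=4.1180 (R=0.3333) → pose (2.0572, -4.6020, 4.1180)
step 2: θ'=2.2430 (R=1.2000) → pose (3.9903, -4.5268, 2.2430)
step 3: θ'=0.4930 (R=1.1429) → pose (3.6369, -6.2452, 0.4930)
step 4: θ'=2.9930 (R=0.8000) → pose (3.3768, -4.7493, 2.9930)
step 5: θ'=2.9930 (straight) → pose (1.8933, -4.5272, 2.9930)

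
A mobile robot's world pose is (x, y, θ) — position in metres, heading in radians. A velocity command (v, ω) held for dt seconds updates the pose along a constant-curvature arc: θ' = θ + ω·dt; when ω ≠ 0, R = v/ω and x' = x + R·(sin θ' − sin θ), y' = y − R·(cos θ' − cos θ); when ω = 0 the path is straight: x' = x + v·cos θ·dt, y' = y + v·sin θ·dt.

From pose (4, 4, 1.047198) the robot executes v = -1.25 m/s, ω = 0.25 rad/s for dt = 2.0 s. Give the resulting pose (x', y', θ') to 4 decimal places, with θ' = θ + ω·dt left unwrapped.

(3.3315, 1.6180, 1.5472)

θ' = 1.0472 + 0.25·2.0 = 1.5472
R = v/ω = -1.25/0.25 = -5.0000
x' = 4 + -5.0000·(sin 1.5472 − sin 1.0472) = 3.3315
y' = 4 − -5.0000·(cos 1.5472 − cos 1.0472) = 1.6180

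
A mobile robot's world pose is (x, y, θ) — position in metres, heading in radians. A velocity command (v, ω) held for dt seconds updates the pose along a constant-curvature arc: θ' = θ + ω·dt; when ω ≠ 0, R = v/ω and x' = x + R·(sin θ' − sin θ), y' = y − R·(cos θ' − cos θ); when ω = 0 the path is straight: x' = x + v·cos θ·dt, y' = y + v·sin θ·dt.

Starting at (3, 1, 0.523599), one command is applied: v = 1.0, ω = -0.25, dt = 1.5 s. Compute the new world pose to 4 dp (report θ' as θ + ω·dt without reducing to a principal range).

θ' = 0.5236 + -0.25·1.5 = 0.1486
R = v/ω = 1.0/-0.25 = -4.0000
x' = 3 + -4.0000·(sin 0.1486 − sin 0.5236) = 4.4078
y' = 1 − -4.0000·(cos 0.1486 − cos 0.5236) = 1.4918

(4.4078, 1.4918, 0.1486)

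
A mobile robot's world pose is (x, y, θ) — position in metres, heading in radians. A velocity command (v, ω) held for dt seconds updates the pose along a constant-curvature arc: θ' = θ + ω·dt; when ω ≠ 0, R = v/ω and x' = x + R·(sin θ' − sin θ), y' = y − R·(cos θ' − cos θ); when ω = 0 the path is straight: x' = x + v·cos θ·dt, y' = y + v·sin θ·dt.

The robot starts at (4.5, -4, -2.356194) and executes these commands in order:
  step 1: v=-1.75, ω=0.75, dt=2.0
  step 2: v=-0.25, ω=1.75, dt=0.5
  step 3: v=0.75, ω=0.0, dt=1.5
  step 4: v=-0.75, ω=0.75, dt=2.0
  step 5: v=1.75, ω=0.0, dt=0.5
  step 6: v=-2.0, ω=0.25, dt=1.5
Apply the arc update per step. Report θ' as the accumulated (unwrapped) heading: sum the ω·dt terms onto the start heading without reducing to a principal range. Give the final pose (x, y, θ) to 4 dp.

(5.0953, -3.7798, 1.8938)

step 1: θ'=-0.8562 (R=-2.3333) → pose (4.6126, -0.8210, -0.8562)
step 2: θ'=0.0188 (R=-0.1429) → pose (4.5020, -0.7718, 0.0188)
step 3: θ'=0.0188 (straight) → pose (5.6268, -0.7506, 0.0188)
step 4: θ'=1.5188 (R=-1.0000) → pose (4.6469, -1.6985, 1.5188)
step 5: θ'=1.5188 (straight) → pose (4.6924, -0.8247, 1.5188)
step 6: θ'=1.8938 (R=-8.0000) → pose (5.0953, -3.7798, 1.8938)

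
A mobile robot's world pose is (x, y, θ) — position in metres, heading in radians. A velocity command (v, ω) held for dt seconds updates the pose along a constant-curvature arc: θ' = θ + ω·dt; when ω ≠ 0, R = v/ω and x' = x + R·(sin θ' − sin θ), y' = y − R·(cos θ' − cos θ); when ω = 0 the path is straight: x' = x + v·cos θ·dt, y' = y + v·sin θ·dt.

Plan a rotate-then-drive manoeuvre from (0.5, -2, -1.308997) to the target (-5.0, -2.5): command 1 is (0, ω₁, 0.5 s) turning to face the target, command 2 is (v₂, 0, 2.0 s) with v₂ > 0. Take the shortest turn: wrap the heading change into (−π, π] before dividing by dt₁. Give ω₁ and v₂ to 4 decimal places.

ω₁ = -3.4839, v₂ = 2.7613

heading to target = atan2(-2.5−-2, -5−0.5) = -3.0509
Δθ = wrap(-3.0509 − -1.3090) = -1.7419; ω₁ = Δθ/dt₁ = -3.4839
distance = √((-5−0.5)² + (-2.5−-2)²) = 5.5227; v₂ = distance/dt₂ = 2.7613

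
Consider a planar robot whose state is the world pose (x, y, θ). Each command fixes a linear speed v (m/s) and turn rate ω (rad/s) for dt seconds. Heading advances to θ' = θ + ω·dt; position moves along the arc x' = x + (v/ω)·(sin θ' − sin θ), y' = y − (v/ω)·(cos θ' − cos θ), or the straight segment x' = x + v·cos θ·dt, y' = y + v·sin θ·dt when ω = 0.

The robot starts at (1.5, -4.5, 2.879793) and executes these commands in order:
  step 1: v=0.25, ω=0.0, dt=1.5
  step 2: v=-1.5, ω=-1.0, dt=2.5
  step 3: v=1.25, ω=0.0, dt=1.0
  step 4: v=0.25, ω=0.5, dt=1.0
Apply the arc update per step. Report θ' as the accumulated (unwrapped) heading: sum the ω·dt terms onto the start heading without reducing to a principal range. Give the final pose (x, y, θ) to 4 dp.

step 1: θ'=2.8798 (straight) → pose (1.1378, -4.4029, 2.8798)
step 2: θ'=0.3798 (R=1.5000) → pose (1.3056, -7.2449, 0.3798)
step 3: θ'=0.3798 (straight) → pose (2.4666, -6.7815, 0.3798)
step 4: θ'=0.8798 (R=0.5000) → pose (2.6665, -6.6358, 0.8798)

(2.6665, -6.6358, 0.8798)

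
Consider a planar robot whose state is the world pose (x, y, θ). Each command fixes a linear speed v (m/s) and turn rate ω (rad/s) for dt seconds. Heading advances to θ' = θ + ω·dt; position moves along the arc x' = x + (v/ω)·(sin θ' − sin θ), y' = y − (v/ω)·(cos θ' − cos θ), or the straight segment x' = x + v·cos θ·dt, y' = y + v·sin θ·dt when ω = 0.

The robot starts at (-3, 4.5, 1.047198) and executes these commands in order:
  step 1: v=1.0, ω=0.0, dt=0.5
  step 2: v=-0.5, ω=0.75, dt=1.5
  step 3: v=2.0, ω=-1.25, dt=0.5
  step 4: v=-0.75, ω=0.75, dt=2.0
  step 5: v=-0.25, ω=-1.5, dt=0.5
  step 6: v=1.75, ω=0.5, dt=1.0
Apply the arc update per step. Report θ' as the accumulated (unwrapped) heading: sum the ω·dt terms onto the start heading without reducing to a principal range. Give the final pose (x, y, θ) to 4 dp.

(-3.4231, 5.0610, 2.7972)

step 1: θ'=1.0472 (straight) → pose (-2.7500, 4.9330, 1.0472)
step 2: θ'=2.1722 (R=-0.6667) → pose (-2.7223, 4.2225, 2.1722)
step 3: θ'=1.5472 (R=-1.6000) → pose (-3.0026, 5.1655, 1.5472)
step 4: θ'=3.0472 (R=-1.0000) → pose (-2.0972, 4.1464, 3.0472)
step 5: θ'=2.2972 (R=0.1667) → pose (-1.9883, 4.0911, 2.2972)
step 6: θ'=2.7972 (R=3.5000) → pose (-3.4231, 5.0610, 2.7972)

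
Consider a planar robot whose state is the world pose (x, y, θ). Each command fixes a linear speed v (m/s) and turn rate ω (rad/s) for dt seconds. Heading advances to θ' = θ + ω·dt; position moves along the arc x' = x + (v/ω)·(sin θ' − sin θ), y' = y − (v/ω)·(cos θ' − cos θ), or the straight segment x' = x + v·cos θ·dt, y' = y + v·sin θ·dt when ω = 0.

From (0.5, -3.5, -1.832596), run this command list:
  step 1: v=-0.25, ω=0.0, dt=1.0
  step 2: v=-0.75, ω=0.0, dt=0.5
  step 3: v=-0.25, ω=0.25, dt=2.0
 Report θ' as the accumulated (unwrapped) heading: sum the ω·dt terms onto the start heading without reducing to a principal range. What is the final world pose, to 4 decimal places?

step 1: θ'=-1.8326 (straight) → pose (0.5647, -3.2585, -1.8326)
step 2: θ'=-1.8326 (straight) → pose (0.6618, -2.8963, -1.8326)
step 3: θ'=-1.3326 (R=-1.0000) → pose (0.6676, -2.4015, -1.3326)

(0.6676, -2.4015, -1.3326)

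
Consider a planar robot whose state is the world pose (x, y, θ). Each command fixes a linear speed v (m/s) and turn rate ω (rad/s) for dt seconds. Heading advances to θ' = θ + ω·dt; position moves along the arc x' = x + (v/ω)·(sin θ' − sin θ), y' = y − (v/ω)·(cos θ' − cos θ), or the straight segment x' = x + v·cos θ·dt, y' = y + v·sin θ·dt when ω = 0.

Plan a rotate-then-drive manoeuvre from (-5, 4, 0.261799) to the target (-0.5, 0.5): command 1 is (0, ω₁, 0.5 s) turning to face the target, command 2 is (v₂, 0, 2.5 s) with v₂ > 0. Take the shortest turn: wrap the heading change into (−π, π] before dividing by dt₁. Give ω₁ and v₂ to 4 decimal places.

ω₁ = -1.8457, v₂ = 2.2804

heading to target = atan2(0.5−4, -0.5−-5) = -0.6610
Δθ = wrap(-0.6610 − 0.2618) = -0.9228; ω₁ = Δθ/dt₁ = -1.8457
distance = √((-0.5−-5)² + (0.5−4)²) = 5.7009; v₂ = distance/dt₂ = 2.2804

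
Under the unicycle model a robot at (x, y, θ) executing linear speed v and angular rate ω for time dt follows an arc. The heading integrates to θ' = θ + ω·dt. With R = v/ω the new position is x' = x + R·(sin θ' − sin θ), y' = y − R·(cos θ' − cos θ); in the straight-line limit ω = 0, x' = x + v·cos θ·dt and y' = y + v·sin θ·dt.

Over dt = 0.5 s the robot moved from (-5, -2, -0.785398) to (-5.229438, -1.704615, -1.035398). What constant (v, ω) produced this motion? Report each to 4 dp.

v = -0.7500, ω = -0.5000

Δθ = -1.035398 − -0.785398 = -0.250000
ω = Δθ/dt = -0.250000/0.5 = -0.5000
R = −Δy/(cos θ' − cos θ) = 1.5000
v = R·ω = 1.5000·-0.5000 = -0.7500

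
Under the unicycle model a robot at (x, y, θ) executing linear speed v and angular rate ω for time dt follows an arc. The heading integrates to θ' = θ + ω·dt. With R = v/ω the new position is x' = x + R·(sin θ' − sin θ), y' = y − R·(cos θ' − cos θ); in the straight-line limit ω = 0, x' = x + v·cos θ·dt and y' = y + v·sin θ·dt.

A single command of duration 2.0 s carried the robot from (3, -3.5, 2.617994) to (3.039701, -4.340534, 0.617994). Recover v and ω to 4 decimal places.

v = -0.5000, ω = -1.0000

Δθ = 0.617994 − 2.617994 = -2.000000
ω = Δθ/dt = -2.000000/2.0 = -1.0000
R = −Δy/(cos θ' − cos θ) = 0.5000
v = R·ω = 0.5000·-1.0000 = -0.5000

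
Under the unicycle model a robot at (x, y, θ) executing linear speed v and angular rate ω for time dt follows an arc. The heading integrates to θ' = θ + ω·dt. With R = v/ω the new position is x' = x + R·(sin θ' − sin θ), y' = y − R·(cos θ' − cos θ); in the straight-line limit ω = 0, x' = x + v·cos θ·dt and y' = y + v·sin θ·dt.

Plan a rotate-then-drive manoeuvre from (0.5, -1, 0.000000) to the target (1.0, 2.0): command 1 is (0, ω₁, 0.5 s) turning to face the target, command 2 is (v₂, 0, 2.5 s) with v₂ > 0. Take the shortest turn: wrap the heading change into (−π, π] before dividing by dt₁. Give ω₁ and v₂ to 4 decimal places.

heading to target = atan2(2−-1, 1−0.5) = 1.4056
Δθ = wrap(1.4056 − 0.0000) = 1.4056; ω₁ = Δθ/dt₁ = 2.8113
distance = √((1−0.5)² + (2−-1)²) = 3.0414; v₂ = distance/dt₂ = 1.2166

ω₁ = 2.8113, v₂ = 1.2166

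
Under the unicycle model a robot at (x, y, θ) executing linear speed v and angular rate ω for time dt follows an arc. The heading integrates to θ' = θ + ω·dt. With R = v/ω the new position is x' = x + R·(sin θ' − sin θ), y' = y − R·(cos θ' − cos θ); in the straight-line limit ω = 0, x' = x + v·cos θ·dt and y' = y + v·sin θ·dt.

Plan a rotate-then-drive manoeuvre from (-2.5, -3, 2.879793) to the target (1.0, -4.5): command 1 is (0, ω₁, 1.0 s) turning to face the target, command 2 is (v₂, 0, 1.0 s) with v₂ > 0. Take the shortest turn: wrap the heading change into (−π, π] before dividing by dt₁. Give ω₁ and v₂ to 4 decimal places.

ω₁ = 2.9985, v₂ = 3.8079

heading to target = atan2(-4.5−-3, 1−-2.5) = -0.4049
Δθ = wrap(-0.4049 − 2.8798) = 2.9985; ω₁ = Δθ/dt₁ = 2.9985
distance = √((1−-2.5)² + (-4.5−-3)²) = 3.8079; v₂ = distance/dt₂ = 3.8079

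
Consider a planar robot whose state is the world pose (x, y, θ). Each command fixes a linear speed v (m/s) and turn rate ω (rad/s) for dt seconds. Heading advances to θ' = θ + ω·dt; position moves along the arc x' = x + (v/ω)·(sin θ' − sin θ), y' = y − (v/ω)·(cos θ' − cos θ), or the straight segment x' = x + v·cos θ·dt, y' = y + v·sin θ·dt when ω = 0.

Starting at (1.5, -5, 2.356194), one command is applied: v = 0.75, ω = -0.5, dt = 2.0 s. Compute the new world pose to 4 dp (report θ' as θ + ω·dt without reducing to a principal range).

θ' = 2.3562 + -0.5·2.0 = 1.3562
R = v/ω = 0.75/-0.5 = -1.5000
x' = 1.5 + -1.5000·(sin 1.3562 − sin 2.3562) = 1.0951
y' = -5 − -1.5000·(cos 1.3562 − cos 2.3562) = -3.6199

(1.0951, -3.6199, 1.3562)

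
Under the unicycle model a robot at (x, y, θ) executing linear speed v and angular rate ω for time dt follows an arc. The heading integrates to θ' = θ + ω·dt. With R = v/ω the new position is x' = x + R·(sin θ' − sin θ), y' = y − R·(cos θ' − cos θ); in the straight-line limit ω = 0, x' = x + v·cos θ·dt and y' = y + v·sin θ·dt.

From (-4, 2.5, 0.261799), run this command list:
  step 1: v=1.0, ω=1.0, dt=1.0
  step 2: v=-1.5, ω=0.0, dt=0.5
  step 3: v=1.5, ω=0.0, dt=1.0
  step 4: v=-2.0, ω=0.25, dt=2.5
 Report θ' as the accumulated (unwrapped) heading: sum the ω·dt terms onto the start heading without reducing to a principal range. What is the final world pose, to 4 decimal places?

step 1: θ'=1.2618 (R=1.0000) → pose (-3.3062, 3.1618, 1.2618)
step 2: θ'=1.2618 (straight) → pose (-3.5343, 2.4473, 1.2618)
step 3: θ'=1.2618 (straight) → pose (-3.0781, 3.8763, 1.2618)
step 4: θ'=1.8868 (R=-8.0000) → pose (-3.0609, -1.0427, 1.8868)

(-3.0609, -1.0427, 1.8868)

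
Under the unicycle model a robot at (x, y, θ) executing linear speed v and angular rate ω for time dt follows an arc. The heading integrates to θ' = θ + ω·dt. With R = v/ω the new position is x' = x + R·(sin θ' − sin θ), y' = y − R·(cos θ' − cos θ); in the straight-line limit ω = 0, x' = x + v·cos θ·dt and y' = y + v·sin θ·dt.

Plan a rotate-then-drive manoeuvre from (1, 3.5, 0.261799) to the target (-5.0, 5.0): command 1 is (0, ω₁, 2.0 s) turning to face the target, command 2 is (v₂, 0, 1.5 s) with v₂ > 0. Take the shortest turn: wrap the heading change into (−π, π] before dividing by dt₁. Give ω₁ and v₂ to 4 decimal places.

heading to target = atan2(5−3.5, -5−1) = 2.8966
Δθ = wrap(2.8966 − 0.2618) = 2.6348; ω₁ = Δθ/dt₁ = 1.3174
distance = √((-5−1)² + (5−3.5)²) = 6.1847; v₂ = distance/dt₂ = 4.1231

ω₁ = 1.3174, v₂ = 4.1231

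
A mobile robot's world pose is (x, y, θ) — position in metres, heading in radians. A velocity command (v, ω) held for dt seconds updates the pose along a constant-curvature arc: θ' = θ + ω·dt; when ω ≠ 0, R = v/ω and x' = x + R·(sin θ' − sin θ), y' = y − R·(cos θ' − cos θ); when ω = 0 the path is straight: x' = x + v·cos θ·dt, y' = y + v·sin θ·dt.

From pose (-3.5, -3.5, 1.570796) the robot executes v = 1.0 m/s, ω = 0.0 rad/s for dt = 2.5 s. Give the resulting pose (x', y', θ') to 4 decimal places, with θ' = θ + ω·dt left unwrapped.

(-3.5000, -1.0000, 1.5708)

θ' = 1.5708 + 0.0·2.5 = 1.5708
ω = 0 → straight: x' = -3.5 + 1.0·cos(1.5708)·2.5 = -3.5000
y' = -3.5 + 1.0·sin(1.5708)·2.5 = -1.0000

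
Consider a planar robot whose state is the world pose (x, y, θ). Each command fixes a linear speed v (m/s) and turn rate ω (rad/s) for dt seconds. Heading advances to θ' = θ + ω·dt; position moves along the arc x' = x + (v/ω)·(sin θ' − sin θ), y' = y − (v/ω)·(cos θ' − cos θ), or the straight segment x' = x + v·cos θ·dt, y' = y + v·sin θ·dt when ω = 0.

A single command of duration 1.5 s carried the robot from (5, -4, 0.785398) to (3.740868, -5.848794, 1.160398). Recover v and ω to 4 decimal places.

v = -1.5000, ω = 0.2500

Δθ = 1.160398 − 0.785398 = 0.375000
ω = Δθ/dt = 0.375000/1.5 = 0.2500
R = −Δy/(cos θ' − cos θ) = -6.0000
v = R·ω = -6.0000·0.2500 = -1.5000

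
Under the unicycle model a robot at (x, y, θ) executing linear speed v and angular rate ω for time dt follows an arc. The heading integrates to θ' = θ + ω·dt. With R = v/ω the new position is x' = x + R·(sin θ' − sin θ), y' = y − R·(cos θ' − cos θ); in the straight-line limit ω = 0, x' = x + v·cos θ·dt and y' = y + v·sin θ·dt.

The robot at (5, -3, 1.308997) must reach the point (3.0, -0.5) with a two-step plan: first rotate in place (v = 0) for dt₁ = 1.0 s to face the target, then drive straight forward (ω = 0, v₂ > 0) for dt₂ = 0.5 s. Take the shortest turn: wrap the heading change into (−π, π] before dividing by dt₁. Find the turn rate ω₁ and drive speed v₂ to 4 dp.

ω₁ = 0.9365, v₂ = 6.4031

heading to target = atan2(-0.5−-3, 3−5) = 2.2455
Δθ = wrap(2.2455 − 1.3090) = 0.9365; ω₁ = Δθ/dt₁ = 0.9365
distance = √((3−5)² + (-0.5−-3)²) = 3.2016; v₂ = distance/dt₂ = 6.4031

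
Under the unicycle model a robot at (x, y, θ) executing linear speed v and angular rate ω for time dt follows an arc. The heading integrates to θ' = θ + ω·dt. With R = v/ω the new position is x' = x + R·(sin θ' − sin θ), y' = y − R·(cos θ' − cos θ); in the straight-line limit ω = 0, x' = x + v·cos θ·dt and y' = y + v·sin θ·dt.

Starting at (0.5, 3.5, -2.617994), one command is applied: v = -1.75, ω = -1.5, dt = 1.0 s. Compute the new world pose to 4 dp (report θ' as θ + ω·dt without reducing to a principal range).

θ' = -2.6180 + -1.5·1.0 = -4.1180
R = v/ω = -1.75/-1.5 = 1.1667
x' = 0.5 + 1.1667·(sin -4.1180 − sin -2.6180) = 2.0499
y' = 3.5 − 1.1667·(cos -4.1180 − cos -2.6180) = 3.1430

(2.0499, 3.1430, -4.1180)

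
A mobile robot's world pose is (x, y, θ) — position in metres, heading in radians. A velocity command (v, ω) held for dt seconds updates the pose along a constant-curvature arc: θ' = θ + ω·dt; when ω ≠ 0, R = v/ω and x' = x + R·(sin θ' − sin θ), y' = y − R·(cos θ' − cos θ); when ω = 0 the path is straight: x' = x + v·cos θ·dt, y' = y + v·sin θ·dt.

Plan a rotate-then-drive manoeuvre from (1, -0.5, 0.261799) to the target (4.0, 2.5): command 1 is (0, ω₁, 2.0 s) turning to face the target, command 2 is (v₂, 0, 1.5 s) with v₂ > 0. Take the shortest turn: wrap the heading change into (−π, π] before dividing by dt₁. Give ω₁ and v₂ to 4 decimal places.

ω₁ = 0.2618, v₂ = 2.8284

heading to target = atan2(2.5−-0.5, 4−1) = 0.7854
Δθ = wrap(0.7854 − 0.2618) = 0.5236; ω₁ = Δθ/dt₁ = 0.2618
distance = √((4−1)² + (2.5−-0.5)²) = 4.2426; v₂ = distance/dt₂ = 2.8284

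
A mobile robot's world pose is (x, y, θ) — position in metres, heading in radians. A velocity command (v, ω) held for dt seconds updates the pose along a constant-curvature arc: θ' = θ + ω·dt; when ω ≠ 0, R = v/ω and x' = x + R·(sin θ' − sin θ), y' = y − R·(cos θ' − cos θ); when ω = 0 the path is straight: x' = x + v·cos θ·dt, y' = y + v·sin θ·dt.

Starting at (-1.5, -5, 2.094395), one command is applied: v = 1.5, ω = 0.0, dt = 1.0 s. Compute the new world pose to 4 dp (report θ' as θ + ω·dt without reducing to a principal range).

θ' = 2.0944 + 0.0·1.0 = 2.0944
ω = 0 → straight: x' = -1.5 + 1.5·cos(2.0944)·1.0 = -2.2500
y' = -5 + 1.5·sin(2.0944)·1.0 = -3.7010

(-2.2500, -3.7010, 2.0944)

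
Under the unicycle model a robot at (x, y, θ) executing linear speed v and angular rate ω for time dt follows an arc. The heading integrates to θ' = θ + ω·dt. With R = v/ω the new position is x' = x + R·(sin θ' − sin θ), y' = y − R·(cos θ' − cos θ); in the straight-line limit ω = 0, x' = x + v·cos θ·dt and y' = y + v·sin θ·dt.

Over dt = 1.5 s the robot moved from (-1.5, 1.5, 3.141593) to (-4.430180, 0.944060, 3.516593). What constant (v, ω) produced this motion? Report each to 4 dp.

v = 2.0000, ω = 0.2500

Δθ = 3.516593 − 3.141593 = 0.375000
ω = Δθ/dt = 0.375000/1.5 = 0.2500
R = Δx/(sin θ' − sin θ) = 8.0000
v = R·ω = 8.0000·0.2500 = 2.0000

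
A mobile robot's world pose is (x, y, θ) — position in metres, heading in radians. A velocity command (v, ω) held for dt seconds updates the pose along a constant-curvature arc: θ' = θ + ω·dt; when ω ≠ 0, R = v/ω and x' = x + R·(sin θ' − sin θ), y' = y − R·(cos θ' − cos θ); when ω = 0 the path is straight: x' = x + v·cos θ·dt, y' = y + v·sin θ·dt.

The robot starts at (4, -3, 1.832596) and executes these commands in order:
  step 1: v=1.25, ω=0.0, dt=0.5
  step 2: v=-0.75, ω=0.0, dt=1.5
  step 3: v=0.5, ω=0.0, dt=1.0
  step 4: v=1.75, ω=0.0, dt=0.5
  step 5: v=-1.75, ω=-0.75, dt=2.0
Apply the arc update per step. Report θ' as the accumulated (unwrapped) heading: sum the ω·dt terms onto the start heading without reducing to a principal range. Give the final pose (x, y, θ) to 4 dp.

(2.2815, -4.9642, 0.3326)

step 1: θ'=1.8326 (straight) → pose (3.8382, -2.3963, 1.8326)
step 2: θ'=1.8326 (straight) → pose (4.1294, -3.4830, 1.8326)
step 3: θ'=1.8326 (straight) → pose (4.0000, -3.0000, 1.8326)
step 4: θ'=1.8326 (straight) → pose (3.7735, -2.1548, 1.8326)
step 5: θ'=0.3326 (R=2.3333) → pose (2.2815, -4.9642, 0.3326)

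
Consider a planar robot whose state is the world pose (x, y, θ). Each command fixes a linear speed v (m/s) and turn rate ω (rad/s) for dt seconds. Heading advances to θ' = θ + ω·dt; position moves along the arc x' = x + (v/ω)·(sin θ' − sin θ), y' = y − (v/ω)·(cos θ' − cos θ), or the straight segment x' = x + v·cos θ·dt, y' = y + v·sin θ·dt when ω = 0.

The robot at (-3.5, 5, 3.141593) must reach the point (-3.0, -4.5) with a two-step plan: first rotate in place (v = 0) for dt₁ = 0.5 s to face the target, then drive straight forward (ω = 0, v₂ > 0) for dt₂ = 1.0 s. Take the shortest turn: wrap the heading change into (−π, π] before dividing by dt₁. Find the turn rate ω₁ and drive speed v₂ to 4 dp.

ω₁ = 3.2468, v₂ = 9.5131

heading to target = atan2(-4.5−5, -3−-3.5) = -1.5182
Δθ = wrap(-1.5182 − 3.1416) = 1.6234; ω₁ = Δθ/dt₁ = 3.2468
distance = √((-3−-3.5)² + (-4.5−5)²) = 9.5131; v₂ = distance/dt₂ = 9.5131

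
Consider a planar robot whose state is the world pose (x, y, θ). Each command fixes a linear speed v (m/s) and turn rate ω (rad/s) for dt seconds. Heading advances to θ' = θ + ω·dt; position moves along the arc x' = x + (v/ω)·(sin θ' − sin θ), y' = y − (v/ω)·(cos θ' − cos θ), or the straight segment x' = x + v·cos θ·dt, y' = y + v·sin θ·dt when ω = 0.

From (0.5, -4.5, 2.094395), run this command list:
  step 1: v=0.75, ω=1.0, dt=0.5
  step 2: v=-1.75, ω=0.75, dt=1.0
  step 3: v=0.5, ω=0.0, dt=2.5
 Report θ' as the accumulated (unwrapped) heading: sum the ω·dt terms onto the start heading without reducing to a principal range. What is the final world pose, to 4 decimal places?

step 1: θ'=2.5944 (R=0.7500) → pose (0.2407, -4.2345, 2.5944)
step 2: θ'=3.3444 (R=-2.3333) → pose (1.9247, -4.5274, 3.3444)
step 3: θ'=3.3444 (straight) → pose (0.7003, -4.7792, 3.3444)

(0.7003, -4.7792, 3.3444)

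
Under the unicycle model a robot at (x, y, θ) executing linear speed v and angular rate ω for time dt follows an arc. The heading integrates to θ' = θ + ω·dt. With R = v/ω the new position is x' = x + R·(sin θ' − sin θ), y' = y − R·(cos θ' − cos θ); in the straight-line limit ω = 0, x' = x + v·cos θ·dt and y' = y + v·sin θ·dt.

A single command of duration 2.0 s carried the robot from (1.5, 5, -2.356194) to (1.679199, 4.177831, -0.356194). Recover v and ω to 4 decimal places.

v = 0.5000, ω = 1.0000

Δθ = -0.356194 − -2.356194 = 2.000000
ω = Δθ/dt = 2.000000/2.0 = 1.0000
R = −Δy/(cos θ' − cos θ) = 0.5000
v = R·ω = 0.5000·1.0000 = 0.5000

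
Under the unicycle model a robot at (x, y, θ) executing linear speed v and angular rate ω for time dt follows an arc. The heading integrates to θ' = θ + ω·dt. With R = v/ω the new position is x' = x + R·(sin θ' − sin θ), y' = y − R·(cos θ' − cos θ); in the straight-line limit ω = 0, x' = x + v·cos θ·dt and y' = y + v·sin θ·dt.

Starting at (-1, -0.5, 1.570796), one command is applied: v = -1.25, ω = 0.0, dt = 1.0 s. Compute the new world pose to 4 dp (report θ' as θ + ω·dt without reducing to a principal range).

θ' = 1.5708 + 0.0·1.0 = 1.5708
ω = 0 → straight: x' = -1 + -1.25·cos(1.5708)·1.0 = -1.0000
y' = -0.5 + -1.25·sin(1.5708)·1.0 = -1.7500

(-1.0000, -1.7500, 1.5708)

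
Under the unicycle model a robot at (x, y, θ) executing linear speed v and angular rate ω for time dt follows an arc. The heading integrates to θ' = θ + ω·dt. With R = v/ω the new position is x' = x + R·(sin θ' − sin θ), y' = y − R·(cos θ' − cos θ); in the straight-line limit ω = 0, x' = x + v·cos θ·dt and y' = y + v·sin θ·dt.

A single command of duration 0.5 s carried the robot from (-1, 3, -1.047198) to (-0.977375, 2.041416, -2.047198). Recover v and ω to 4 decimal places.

v = 2.0000, ω = -2.0000

Δθ = -2.047198 − -1.047198 = -1.000000
ω = Δθ/dt = -1.000000/0.5 = -2.0000
R = −Δy/(cos θ' − cos θ) = -1.0000
v = R·ω = -1.0000·-2.0000 = 2.0000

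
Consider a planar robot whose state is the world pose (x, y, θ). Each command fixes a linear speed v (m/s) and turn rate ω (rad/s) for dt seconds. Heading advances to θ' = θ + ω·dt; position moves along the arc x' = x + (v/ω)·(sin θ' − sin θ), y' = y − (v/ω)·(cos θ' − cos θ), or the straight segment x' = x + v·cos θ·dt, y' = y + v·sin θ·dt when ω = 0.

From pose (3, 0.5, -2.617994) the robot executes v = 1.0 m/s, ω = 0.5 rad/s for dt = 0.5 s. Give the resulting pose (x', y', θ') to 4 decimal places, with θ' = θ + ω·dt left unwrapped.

(2.6026, 0.1988, -2.3680)

θ' = -2.6180 + 0.5·0.5 = -2.3680
R = v/ω = 1.0/0.5 = 2.0000
x' = 3 + 2.0000·(sin -2.3680 − sin -2.6180) = 2.6026
y' = 0.5 − 2.0000·(cos -2.3680 − cos -2.6180) = 0.1988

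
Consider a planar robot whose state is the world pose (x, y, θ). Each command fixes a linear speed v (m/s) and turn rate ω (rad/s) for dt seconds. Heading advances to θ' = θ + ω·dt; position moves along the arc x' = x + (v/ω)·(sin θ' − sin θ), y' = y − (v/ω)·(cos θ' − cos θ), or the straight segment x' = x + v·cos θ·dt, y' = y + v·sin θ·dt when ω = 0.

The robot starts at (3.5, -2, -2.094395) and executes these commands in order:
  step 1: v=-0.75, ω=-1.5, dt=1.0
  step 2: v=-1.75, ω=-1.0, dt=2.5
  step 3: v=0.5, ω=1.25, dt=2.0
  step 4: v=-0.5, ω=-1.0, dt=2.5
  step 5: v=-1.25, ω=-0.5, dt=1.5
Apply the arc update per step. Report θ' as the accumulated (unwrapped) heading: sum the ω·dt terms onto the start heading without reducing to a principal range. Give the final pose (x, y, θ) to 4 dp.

step 1: θ'=-3.5944 (R=0.5000) → pose (4.1518, -1.8004, -3.5944)
step 2: θ'=-6.0944 (R=1.7500) → pose (3.7146, -5.0929, -6.0944)
step 3: θ'=-3.5944 (R=0.4000) → pose (3.8145, -4.3404, -3.5944)
step 4: θ'=-6.0944 (R=0.5000) → pose (3.6896, -5.2811, -6.0944)
step 5: θ'=-6.8444 (R=2.5000) → pose (1.8899, -4.9420, -6.8444)

(1.8899, -4.9420, -6.8444)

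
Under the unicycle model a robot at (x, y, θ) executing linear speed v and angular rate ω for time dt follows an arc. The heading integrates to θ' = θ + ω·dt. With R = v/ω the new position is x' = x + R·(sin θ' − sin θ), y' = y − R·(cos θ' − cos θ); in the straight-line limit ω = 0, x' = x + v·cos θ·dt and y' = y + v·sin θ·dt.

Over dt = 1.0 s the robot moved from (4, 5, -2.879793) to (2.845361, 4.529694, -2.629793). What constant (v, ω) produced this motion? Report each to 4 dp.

v = 1.2500, ω = 0.2500

Δθ = -2.629793 − -2.879793 = 0.250000
ω = Δθ/dt = 0.250000/1.0 = 0.2500
R = Δx/(sin θ' − sin θ) = 5.0000
v = R·ω = 5.0000·0.2500 = 1.2500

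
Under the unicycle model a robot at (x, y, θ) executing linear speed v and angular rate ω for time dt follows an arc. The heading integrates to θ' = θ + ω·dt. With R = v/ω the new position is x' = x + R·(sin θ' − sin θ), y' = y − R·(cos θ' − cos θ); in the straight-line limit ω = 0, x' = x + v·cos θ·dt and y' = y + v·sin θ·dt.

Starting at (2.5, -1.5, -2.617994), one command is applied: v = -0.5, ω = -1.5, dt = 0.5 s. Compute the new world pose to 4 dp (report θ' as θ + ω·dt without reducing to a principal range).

(2.7415, -1.4638, -3.3680)

θ' = -2.6180 + -1.5·0.5 = -3.3680
R = v/ω = -0.5/-1.5 = 0.3333
x' = 2.5 + 0.3333·(sin -3.3680 − sin -2.6180) = 2.7415
y' = -1.5 − 0.3333·(cos -3.3680 − cos -2.6180) = -1.4638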